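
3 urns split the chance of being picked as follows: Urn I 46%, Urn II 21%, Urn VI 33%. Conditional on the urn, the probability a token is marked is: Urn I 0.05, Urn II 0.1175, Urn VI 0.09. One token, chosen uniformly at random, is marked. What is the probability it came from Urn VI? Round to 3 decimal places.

Compute prior × likelihood for every hypothesis:
  Urn I: 0.46 × 0.05 = 0.023
  Urn II: 0.21 × 0.1175 = 0.024675
  Urn VI: 0.33 × 0.09 = 0.0297
Total = 0.077375.
P(Urn VI | evidence) = 0.0297 / 0.077375 ≈ 0.384.

0.384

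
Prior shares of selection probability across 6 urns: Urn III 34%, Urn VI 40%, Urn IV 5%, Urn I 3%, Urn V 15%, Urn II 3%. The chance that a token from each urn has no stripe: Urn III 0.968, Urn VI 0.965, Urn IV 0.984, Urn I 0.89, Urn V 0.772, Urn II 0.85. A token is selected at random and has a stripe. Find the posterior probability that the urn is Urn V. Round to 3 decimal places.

Taking complements, P(striped | each) = Urn III 0.032, Urn VI 0.035, Urn IV 0.016, Urn I 0.11, Urn V 0.228, Urn II 0.15.
Prior × likelihood for each hypothesis:
  Urn III: 0.34 × 0.032 = 0.01088
  Urn VI: 0.4 × 0.035 = 0.014
  Urn IV: 0.05 × 0.016 = 0.0008
  Urn I: 0.03 × 0.11 = 0.0033
  Urn V: 0.15 × 0.228 = 0.0342
  Urn II: 0.03 × 0.15 = 0.0045
Sum = 0.06768.
P(Urn V | evidence) = 0.0342 / 0.06768 ≈ 0.505.

0.505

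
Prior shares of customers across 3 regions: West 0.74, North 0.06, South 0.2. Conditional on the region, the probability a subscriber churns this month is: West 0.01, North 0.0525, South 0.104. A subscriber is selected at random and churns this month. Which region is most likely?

South

Unnormalized posteriors (prior × likelihood):
  West: 0.74 × 0.01 = 0.0074
  North: 0.06 × 0.0525 = 0.00315
  South: 0.2 × 0.104 = 0.0208
Total = 0.03135.
Largest term belongs to South, so South is most probable.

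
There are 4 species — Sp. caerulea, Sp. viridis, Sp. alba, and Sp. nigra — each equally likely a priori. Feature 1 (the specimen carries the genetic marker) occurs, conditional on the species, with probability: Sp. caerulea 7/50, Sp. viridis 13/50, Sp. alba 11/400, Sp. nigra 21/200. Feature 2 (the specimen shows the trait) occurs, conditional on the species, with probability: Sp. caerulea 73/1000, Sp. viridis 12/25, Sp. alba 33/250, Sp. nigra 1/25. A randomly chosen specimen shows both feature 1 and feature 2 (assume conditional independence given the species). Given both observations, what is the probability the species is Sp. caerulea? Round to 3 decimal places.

Since the prior is uniform, the posterior is proportional to the likelihood:
  Sp. caerulea: 0.14 × 0.073 = 0.01022
  Sp. viridis: 0.26 × 0.48 = 0.1248
  Sp. alba: 0.0275 × 0.132 = 0.00363
  Sp. nigra: 0.105 × 0.04 = 0.0042
Sum = 0.14285.
P(Sp. caerulea | evidence) = 0.01022 / 0.14285 ≈ 0.072.

0.072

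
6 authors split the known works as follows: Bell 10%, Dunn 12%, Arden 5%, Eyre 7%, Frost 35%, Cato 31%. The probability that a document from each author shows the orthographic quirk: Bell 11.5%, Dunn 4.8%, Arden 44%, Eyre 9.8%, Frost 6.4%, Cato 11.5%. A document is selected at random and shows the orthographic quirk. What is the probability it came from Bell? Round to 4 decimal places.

0.1104

Prior × likelihood for each hypothesis:
  Bell: 0.1 × 0.115 = 0.0115
  Dunn: 0.12 × 0.048 = 0.00576
  Arden: 0.05 × 0.44 = 0.022
  Eyre: 0.07 × 0.098 = 0.00686
  Frost: 0.35 × 0.064 = 0.0224
  Cato: 0.31 × 0.115 = 0.03565
Normalizing constant = 0.10417.
P(Bell | evidence) = 0.0115 / 0.10417 ≈ 0.1104.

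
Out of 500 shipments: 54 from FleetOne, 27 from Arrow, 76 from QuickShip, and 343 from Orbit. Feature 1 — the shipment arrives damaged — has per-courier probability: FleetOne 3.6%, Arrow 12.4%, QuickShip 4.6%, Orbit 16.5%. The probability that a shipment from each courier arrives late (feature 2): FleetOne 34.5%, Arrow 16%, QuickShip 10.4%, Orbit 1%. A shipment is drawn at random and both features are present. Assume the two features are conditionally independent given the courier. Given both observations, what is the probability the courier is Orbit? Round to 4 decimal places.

Compute prior × likelihood for every hypothesis:
  FleetOne: 0.108 × 0.036 × 0.345 = 0.00134136
  Arrow: 0.054 × 0.124 × 0.16 = 0.00107136
  QuickShip: 0.152 × 0.046 × 0.104 = 0.000727168
  Orbit: 0.686 × 0.165 × 0.01 = 0.0011319
Total = 0.004271788.
P(Orbit | evidence) = 0.0011319 / 0.004271788 ≈ 0.2650.

0.2650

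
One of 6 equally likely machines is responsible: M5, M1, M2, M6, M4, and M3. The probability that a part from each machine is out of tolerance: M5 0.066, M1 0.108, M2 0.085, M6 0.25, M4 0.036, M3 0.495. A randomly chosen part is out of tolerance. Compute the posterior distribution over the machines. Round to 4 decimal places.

M5 0.0635, M1 0.1038, M2 0.0817, M6 0.2404, M4 0.0346, M3 0.4760

With a uniform prior (1/6 each), posterior ∝ likelihood:
  M5: 0.066
  M1: 0.108
  M2: 0.085
  M6: 0.25
  M4: 0.036
  M3: 0.495
Sum = 1.04.
P(M5 | oversize) = 0.066/1.04 ≈ 0.0635
P(M1 | oversize) = 0.108/1.04 ≈ 0.1038
P(M2 | oversize) = 0.085/1.04 ≈ 0.0817
P(M6 | oversize) = 0.25/1.04 ≈ 0.2404
P(M4 | oversize) = 0.036/1.04 ≈ 0.0346
P(M3 | oversize) = 0.495/1.04 ≈ 0.4760
(Check: 0.0635+0.1038+0.0817+0.2404+0.0346+0.4760 = 1.0000.)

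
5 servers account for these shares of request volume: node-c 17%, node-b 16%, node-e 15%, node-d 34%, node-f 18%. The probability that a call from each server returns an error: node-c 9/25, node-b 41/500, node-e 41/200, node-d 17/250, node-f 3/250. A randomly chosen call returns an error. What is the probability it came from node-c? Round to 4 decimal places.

Unnormalized posteriors (prior × likelihood):
  node-c: 0.17 × 0.36 = 0.0612
  node-b: 0.16 × 0.082 = 0.01312
  node-e: 0.15 × 0.205 = 0.03075
  node-d: 0.34 × 0.068 = 0.02312
  node-f: 0.18 × 0.012 = 0.00216
Normalizing constant = 0.13035.
P(node-c | evidence) = 0.0612 / 0.13035 ≈ 0.4695.

0.4695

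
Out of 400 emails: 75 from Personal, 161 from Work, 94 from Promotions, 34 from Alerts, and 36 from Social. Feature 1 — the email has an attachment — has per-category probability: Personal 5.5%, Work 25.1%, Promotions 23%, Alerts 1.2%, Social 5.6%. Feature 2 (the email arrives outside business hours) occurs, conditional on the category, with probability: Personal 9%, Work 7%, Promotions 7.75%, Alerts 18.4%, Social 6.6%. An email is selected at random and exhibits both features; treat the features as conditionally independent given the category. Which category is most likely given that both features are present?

By Bayes' rule, posterior ∝ prior × likelihood:
  Personal: 0.1875 × 0.055 × 0.09 = 0.000928125
  Work: 0.4025 × 0.251 × 0.07 = 0.007071925
  Promotions: 0.235 × 0.23 × 0.0775 = 0.004188875
  Alerts: 0.085 × 0.012 × 0.184 = 0.00018768
  Social: 0.09 × 0.056 × 0.066 = 0.00033264
Sum = 0.012709245.
Largest term belongs to Work, so Work is most probable.

Work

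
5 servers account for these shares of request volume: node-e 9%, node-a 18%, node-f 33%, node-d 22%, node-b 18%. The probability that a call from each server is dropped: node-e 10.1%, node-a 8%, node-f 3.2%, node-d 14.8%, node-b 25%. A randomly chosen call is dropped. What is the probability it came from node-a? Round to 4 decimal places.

By Bayes' rule, posterior ∝ prior × likelihood:
  node-e: 0.09 × 0.101 = 0.00909
  node-a: 0.18 × 0.08 = 0.0144
  node-f: 0.33 × 0.032 = 0.01056
  node-d: 0.22 × 0.148 = 0.03256
  node-b: 0.18 × 0.25 = 0.045
Normalizing constant = 0.11161.
P(node-a | evidence) = 0.0144 / 0.11161 ≈ 0.1290.

0.1290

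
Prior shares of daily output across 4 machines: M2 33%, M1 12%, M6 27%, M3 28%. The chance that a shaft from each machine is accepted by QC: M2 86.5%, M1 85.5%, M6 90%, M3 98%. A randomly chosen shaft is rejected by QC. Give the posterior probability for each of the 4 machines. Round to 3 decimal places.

M2 0.471, M1 0.184, M6 0.286, M3 0.059

Taking complements, P(rejected | each) = M2 0.135, M1 0.145, M6 0.1, M3 0.02.
Prior × likelihood for each hypothesis:
  M2: 0.33 × 0.135 = 0.04455
  M1: 0.12 × 0.145 = 0.0174
  M6: 0.27 × 0.1 = 0.027
  M3: 0.28 × 0.02 = 0.0056
Sum = 0.09455.
P(M2 | rejected) = 0.04455/0.09455 ≈ 0.471
P(M1 | rejected) = 0.0174/0.09455 ≈ 0.184
P(M6 | rejected) = 0.027/0.09455 ≈ 0.286
P(M3 | rejected) = 0.0056/0.09455 ≈ 0.059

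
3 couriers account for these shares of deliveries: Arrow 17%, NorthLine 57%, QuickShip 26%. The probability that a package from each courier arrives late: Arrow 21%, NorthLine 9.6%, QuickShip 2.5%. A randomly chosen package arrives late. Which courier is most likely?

Compute prior × likelihood for every hypothesis:
  Arrow: 0.17 × 0.21 = 0.0357
  NorthLine: 0.57 × 0.096 = 0.05472
  QuickShip: 0.26 × 0.025 = 0.0065
Normalizing constant = 0.09692.
Largest term belongs to NorthLine, so NorthLine is most probable.

NorthLine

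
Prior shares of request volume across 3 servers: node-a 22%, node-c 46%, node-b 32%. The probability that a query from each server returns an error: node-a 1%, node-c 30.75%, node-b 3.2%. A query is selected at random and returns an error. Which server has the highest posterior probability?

Prior × likelihood for each hypothesis:
  node-a: 0.22 × 0.01 = 0.0022
  node-c: 0.46 × 0.3075 = 0.14145
  node-b: 0.32 × 0.032 = 0.01024
Sum = 0.15389.
Largest term belongs to node-c, so node-c is most probable.

node-c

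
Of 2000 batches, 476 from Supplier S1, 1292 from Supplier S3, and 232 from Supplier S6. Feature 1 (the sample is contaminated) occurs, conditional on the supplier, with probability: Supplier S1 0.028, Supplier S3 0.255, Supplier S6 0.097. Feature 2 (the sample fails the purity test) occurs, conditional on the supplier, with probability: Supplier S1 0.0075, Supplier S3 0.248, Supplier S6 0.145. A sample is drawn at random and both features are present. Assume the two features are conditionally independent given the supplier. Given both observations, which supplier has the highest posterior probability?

Compute prior × likelihood for every hypothesis:
  Supplier S1: 0.238 × 0.028 × 0.0075 = 0.00004998
  Supplier S3: 0.646 × 0.255 × 0.248 = 0.04085304
  Supplier S6: 0.116 × 0.097 × 0.145 = 0.00163154
Sum = 0.04253456.
Largest term belongs to Supplier S3, so Supplier S3 is most probable.

Supplier S3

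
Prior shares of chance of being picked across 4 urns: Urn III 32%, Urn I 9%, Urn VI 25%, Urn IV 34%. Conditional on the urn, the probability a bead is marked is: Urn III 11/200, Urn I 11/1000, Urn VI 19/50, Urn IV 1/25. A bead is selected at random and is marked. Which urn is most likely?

Urn VI

By Bayes' rule, posterior ∝ prior × likelihood:
  Urn III: 0.32 × 0.055 = 0.0176
  Urn I: 0.09 × 0.011 = 0.00099
  Urn VI: 0.25 × 0.38 = 0.095
  Urn IV: 0.34 × 0.04 = 0.0136
Sum = 0.12719.
Largest term belongs to Urn VI, so Urn VI is most probable.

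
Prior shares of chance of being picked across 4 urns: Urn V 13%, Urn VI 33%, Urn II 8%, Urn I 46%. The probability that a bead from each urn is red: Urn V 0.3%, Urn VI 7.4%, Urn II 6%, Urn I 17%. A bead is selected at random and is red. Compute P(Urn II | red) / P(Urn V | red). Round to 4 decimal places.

Compute prior × likelihood for every hypothesis:
  Urn V: 0.13 × 0.003 = 0.00039
  Urn VI: 0.33 × 0.074 = 0.02442
  Urn II: 0.08 × 0.06 = 0.0048
  Urn I: 0.46 × 0.17 = 0.0782
Sum = 0.10781.
The ratio is 0.0048 / 0.00039 (the normalizer cancels) = 12.3077.

12.3077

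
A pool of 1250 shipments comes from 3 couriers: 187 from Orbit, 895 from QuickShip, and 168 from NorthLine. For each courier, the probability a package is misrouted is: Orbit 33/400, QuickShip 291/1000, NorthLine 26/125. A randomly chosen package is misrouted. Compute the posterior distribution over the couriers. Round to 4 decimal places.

By Bayes' rule, posterior ∝ prior × likelihood:
  Orbit: 0.1496 × 0.0825 = 0.012342
  QuickShip: 0.716 × 0.291 = 0.208356
  NorthLine: 0.1344 × 0.208 = 0.0279552
Total = 0.2486532.
P(Orbit | misrouted) = 0.012342/0.2486532 ≈ 0.0496
P(QuickShip | misrouted) = 0.208356/0.2486532 ≈ 0.8379
P(NorthLine | misrouted) = 0.0279552/0.2486532 ≈ 0.1124
(Check: 0.0496+0.8379+0.1124 = 0.9999.)

Orbit 0.0496, QuickShip 0.8379, NorthLine 0.1124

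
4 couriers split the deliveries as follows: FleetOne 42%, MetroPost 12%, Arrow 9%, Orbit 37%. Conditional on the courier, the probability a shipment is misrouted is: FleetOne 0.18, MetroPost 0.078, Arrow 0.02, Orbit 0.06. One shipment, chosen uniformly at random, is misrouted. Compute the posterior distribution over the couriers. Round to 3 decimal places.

FleetOne 0.694, MetroPost 0.086, Arrow 0.017, Orbit 0.204

Prior × likelihood for each hypothesis:
  FleetOne: 0.42 × 0.18 = 0.0756
  MetroPost: 0.12 × 0.078 = 0.00936
  Arrow: 0.09 × 0.02 = 0.0018
  Orbit: 0.37 × 0.06 = 0.0222
Total = 0.10896.
P(FleetOne | misrouted) = 0.0756/0.10896 ≈ 0.694
P(MetroPost | misrouted) = 0.00936/0.10896 ≈ 0.086
P(Arrow | misrouted) = 0.0018/0.10896 ≈ 0.017
P(Orbit | misrouted) = 0.0222/0.10896 ≈ 0.204
(Check: 0.694+0.086+0.017+0.204 = 1.001.)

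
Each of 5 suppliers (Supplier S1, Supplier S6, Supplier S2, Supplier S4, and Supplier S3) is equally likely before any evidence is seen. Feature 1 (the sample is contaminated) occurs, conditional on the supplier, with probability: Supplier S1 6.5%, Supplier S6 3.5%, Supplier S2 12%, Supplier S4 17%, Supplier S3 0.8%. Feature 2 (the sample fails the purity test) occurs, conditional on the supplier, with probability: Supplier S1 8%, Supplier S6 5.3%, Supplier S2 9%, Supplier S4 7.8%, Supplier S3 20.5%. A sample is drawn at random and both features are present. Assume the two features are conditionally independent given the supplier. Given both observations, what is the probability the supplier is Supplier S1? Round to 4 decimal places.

Since the prior is uniform, the posterior is proportional to the likelihood:
  Supplier S1: 0.065 × 0.08 = 0.0052
  Supplier S6: 0.035 × 0.053 = 0.001855
  Supplier S2: 0.12 × 0.09 = 0.0108
  Supplier S4: 0.17 × 0.078 = 0.01326
  Supplier S3: 0.008 × 0.205 = 0.00164
Normalizing constant = 0.032755.
P(Supplier S1 | evidence) = 0.0052 / 0.032755 ≈ 0.1588.

0.1588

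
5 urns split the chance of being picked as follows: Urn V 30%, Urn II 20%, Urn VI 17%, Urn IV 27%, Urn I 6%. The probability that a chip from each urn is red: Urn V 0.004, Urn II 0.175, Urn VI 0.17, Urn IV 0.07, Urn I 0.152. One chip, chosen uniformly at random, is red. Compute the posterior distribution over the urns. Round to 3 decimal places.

Urn V 0.013, Urn II 0.376, Urn VI 0.310, Urn IV 0.203, Urn I 0.098

Unnormalized posteriors (prior × likelihood):
  Urn V: 0.3 × 0.004 = 0.0012
  Urn II: 0.2 × 0.175 = 0.035
  Urn VI: 0.17 × 0.17 = 0.0289
  Urn IV: 0.27 × 0.07 = 0.0189
  Urn I: 0.06 × 0.152 = 0.00912
Sum = 0.09312.
P(Urn V | red) = 0.0012/0.09312 ≈ 0.013
P(Urn II | red) = 0.035/0.09312 ≈ 0.376
P(Urn VI | red) = 0.0289/0.09312 ≈ 0.310
P(Urn IV | red) = 0.0189/0.09312 ≈ 0.203
P(Urn I | red) = 0.00912/0.09312 ≈ 0.098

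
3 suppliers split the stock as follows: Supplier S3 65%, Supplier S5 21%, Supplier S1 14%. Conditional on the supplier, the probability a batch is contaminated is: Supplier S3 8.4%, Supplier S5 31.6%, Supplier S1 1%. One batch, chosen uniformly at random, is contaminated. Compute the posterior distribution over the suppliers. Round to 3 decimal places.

Supplier S3 0.446, Supplier S5 0.542, Supplier S1 0.011

Unnormalized posteriors (prior × likelihood):
  Supplier S3: 0.65 × 0.084 = 0.0546
  Supplier S5: 0.21 × 0.316 = 0.06636
  Supplier S1: 0.14 × 0.01 = 0.0014
Normalizing constant = 0.12236.
P(Supplier S3 | contaminated) = 0.0546/0.12236 ≈ 0.446
P(Supplier S5 | contaminated) = 0.06636/0.12236 ≈ 0.542
P(Supplier S1 | contaminated) = 0.0014/0.12236 ≈ 0.011
(Check: 0.446+0.542+0.011 = 0.999.)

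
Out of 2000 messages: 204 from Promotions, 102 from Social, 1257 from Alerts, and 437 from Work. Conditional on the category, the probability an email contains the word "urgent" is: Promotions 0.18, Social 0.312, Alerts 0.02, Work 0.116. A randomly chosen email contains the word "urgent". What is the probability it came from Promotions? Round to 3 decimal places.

Unnormalized posteriors (prior × likelihood):
  Promotions: 0.102 × 0.18 = 0.01836
  Social: 0.051 × 0.312 = 0.015912
  Alerts: 0.6285 × 0.02 = 0.01257
  Work: 0.2185 × 0.116 = 0.025346
Normalizing constant = 0.072188.
P(Promotions | evidence) = 0.01836 / 0.072188 ≈ 0.254.

0.254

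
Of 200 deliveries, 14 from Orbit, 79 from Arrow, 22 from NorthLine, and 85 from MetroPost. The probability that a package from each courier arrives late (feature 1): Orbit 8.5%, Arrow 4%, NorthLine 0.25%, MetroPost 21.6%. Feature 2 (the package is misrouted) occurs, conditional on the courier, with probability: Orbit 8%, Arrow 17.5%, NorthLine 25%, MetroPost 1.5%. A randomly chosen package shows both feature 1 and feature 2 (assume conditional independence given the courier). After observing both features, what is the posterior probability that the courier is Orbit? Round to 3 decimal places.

Prior × likelihood for each hypothesis:
  Orbit: 0.07 × 0.085 × 0.08 = 0.000476
  Arrow: 0.395 × 0.04 × 0.175 = 0.002765
  NorthLine: 0.11 × 0.0025 × 0.25 = 0.00006875
  MetroPost: 0.425 × 0.216 × 0.015 = 0.001377
Total = 0.00468675.
P(Orbit | evidence) = 0.000476 / 0.00468675 ≈ 0.102.

0.102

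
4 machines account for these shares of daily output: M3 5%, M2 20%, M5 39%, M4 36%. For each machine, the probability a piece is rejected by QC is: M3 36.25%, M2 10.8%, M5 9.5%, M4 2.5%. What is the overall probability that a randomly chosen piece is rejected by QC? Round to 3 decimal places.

0.086

Unnormalized posteriors (prior × likelihood):
  M3: 0.05 × 0.3625 = 0.018125
  M2: 0.2 × 0.108 = 0.0216
  M5: 0.39 × 0.095 = 0.03705
  M4: 0.36 × 0.025 = 0.009
P(rejected) = 0.018125 + 0.0216 + 0.03705 + 0.009 = 0.085775 → 0.086.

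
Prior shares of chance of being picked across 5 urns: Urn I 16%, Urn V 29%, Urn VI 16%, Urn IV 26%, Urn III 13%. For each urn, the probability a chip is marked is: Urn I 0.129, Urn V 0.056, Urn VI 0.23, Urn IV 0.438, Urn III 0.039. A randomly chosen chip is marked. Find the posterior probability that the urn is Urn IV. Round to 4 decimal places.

0.5912

Prior × likelihood for each hypothesis:
  Urn I: 0.16 × 0.129 = 0.02064
  Urn V: 0.29 × 0.056 = 0.01624
  Urn VI: 0.16 × 0.23 = 0.0368
  Urn IV: 0.26 × 0.438 = 0.11388
  Urn III: 0.13 × 0.039 = 0.00507
Normalizing constant = 0.19263.
P(Urn IV | evidence) = 0.11388 / 0.19263 ≈ 0.5912.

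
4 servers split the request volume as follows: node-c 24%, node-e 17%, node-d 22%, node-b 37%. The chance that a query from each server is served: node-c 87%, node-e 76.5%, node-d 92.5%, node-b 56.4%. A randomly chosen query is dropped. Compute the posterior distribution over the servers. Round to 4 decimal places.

Taking complements, P(dropped | each) = node-c 0.13, node-e 0.235, node-d 0.075, node-b 0.436.
Prior × likelihood for each hypothesis:
  node-c: 0.24 × 0.13 = 0.0312
  node-e: 0.17 × 0.235 = 0.03995
  node-d: 0.22 × 0.075 = 0.0165
  node-b: 0.37 × 0.436 = 0.16132
Total = 0.24897.
P(node-c | dropped) = 0.0312/0.24897 ≈ 0.1253
P(node-e | dropped) = 0.03995/0.24897 ≈ 0.1605
P(node-d | dropped) = 0.0165/0.24897 ≈ 0.0663
P(node-b | dropped) = 0.16132/0.24897 ≈ 0.6479

node-c 0.1253, node-e 0.1605, node-d 0.0663, node-b 0.6479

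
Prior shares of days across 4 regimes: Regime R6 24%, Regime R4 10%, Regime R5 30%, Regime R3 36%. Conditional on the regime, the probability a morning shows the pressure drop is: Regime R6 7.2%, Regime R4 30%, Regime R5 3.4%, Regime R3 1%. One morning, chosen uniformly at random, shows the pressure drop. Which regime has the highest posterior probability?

Unnormalized posteriors (prior × likelihood):
  Regime R6: 0.24 × 0.072 = 0.01728
  Regime R4: 0.1 × 0.3 = 0.03
  Regime R5: 0.3 × 0.034 = 0.0102
  Regime R3: 0.36 × 0.01 = 0.0036
Normalizing constant = 0.06108.
Largest term belongs to Regime R4, so Regime R4 is most probable.

Regime R4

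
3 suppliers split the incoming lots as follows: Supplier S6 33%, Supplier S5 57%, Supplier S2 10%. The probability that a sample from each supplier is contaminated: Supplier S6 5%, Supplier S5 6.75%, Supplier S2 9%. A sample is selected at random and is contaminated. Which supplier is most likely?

Compute prior × likelihood for every hypothesis:
  Supplier S6: 0.33 × 0.05 = 0.0165
  Supplier S5: 0.57 × 0.0675 = 0.038475
  Supplier S2: 0.1 × 0.09 = 0.009
Sum = 0.063975.
Largest term belongs to Supplier S5, so Supplier S5 is most probable.

Supplier S5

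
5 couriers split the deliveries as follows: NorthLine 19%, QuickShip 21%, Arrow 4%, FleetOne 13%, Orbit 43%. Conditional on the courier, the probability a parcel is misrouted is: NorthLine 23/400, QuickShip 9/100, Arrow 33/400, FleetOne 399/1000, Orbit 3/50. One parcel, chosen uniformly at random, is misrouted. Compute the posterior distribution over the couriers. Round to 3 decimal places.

Unnormalized posteriors (prior × likelihood):
  NorthLine: 0.19 × 0.0575 = 0.010925
  QuickShip: 0.21 × 0.09 = 0.0189
  Arrow: 0.04 × 0.0825 = 0.0033
  FleetOne: 0.13 × 0.399 = 0.05187
  Orbit: 0.43 × 0.06 = 0.0258
Sum = 0.110795.
P(NorthLine | misrouted) = 0.010925/0.110795 ≈ 0.099
P(QuickShip | misrouted) = 0.0189/0.110795 ≈ 0.171
P(Arrow | misrouted) = 0.0033/0.110795 ≈ 0.030
P(FleetOne | misrouted) = 0.05187/0.110795 ≈ 0.468
P(Orbit | misrouted) = 0.0258/0.110795 ≈ 0.233
(Check: 0.099+0.171+0.030+0.468+0.233 = 1.001.)

NorthLine 0.099, QuickShip 0.171, Arrow 0.030, FleetOne 0.468, Orbit 0.233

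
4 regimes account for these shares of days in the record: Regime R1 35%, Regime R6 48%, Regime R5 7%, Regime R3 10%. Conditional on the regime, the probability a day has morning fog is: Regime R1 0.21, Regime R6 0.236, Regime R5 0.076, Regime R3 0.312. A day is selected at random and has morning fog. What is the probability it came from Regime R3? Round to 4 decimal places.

0.1397

By Bayes' rule, posterior ∝ prior × likelihood:
  Regime R1: 0.35 × 0.21 = 0.0735
  Regime R6: 0.48 × 0.236 = 0.11328
  Regime R5: 0.07 × 0.076 = 0.00532
  Regime R3: 0.1 × 0.312 = 0.0312
Normalizing constant = 0.2233.
P(Regime R3 | evidence) = 0.0312 / 0.2233 ≈ 0.1397.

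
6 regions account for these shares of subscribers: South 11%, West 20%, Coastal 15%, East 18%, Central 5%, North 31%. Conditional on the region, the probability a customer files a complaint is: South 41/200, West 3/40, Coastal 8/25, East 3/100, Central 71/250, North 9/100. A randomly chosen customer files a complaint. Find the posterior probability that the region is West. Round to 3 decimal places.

0.113

Compute prior × likelihood for every hypothesis:
  South: 0.11 × 0.205 = 0.02255
  West: 0.2 × 0.075 = 0.015
  Coastal: 0.15 × 0.32 = 0.048
  East: 0.18 × 0.03 = 0.0054
  Central: 0.05 × 0.284 = 0.0142
  North: 0.31 × 0.09 = 0.0279
Total = 0.13305.
P(West | evidence) = 0.015 / 0.13305 ≈ 0.113.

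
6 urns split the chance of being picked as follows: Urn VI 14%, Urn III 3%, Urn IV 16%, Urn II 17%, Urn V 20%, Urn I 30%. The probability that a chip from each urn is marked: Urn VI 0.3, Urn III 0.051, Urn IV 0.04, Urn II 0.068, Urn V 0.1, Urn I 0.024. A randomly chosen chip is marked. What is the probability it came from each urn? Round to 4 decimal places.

Unnormalized posteriors (prior × likelihood):
  Urn VI: 0.14 × 0.3 = 0.042
  Urn III: 0.03 × 0.051 = 0.00153
  Urn IV: 0.16 × 0.04 = 0.0064
  Urn II: 0.17 × 0.068 = 0.01156
  Urn V: 0.2 × 0.1 = 0.02
  Urn I: 0.3 × 0.024 = 0.0072
Total = 0.08869.
P(Urn VI | marked) = 0.042/0.08869 ≈ 0.4736
P(Urn III | marked) = 0.00153/0.08869 ≈ 0.0173
P(Urn IV | marked) = 0.0064/0.08869 ≈ 0.0722
P(Urn II | marked) = 0.01156/0.08869 ≈ 0.1303
P(Urn V | marked) = 0.02/0.08869 ≈ 0.2255
P(Urn I | marked) = 0.0072/0.08869 ≈ 0.0812

Urn VI 0.4736, Urn III 0.0173, Urn IV 0.0722, Urn II 0.1303, Urn V 0.2255, Urn I 0.0812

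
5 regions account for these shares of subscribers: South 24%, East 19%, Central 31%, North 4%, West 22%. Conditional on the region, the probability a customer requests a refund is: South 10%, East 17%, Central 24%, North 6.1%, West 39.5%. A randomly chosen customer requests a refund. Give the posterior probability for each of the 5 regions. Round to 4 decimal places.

South 0.1091, East 0.1468, Central 0.3381, North 0.0111, West 0.3949

Prior × likelihood for each hypothesis:
  South: 0.24 × 0.1 = 0.024
  East: 0.19 × 0.17 = 0.0323
  Central: 0.31 × 0.24 = 0.0744
  North: 0.04 × 0.061 = 0.00244
  West: 0.22 × 0.395 = 0.0869
Sum = 0.22004.
P(South | refund) = 0.024/0.22004 ≈ 0.1091
P(East | refund) = 0.0323/0.22004 ≈ 0.1468
P(Central | refund) = 0.0744/0.22004 ≈ 0.3381
P(North | refund) = 0.00244/0.22004 ≈ 0.0111
P(West | refund) = 0.0869/0.22004 ≈ 0.3949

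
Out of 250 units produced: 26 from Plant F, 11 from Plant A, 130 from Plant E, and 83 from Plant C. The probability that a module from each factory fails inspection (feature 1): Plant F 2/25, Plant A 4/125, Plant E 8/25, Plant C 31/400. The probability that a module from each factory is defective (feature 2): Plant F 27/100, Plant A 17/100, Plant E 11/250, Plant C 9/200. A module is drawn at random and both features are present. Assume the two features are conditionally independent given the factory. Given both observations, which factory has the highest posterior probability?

Plant E

By Bayes' rule, posterior ∝ prior × likelihood:
  Plant F: 0.104 × 0.08 × 0.27 = 0.0022464
  Plant A: 0.044 × 0.032 × 0.17 = 0.00023936
  Plant E: 0.52 × 0.32 × 0.044 = 0.0073216
  Plant C: 0.332 × 0.0775 × 0.045 = 0.00115785
Total = 0.01096521.
Largest term belongs to Plant E, so Plant E is most probable.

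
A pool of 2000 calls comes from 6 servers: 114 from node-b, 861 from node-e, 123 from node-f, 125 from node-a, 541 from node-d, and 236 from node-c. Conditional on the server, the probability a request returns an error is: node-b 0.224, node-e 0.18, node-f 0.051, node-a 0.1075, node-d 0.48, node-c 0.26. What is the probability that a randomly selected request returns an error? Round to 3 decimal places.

Unnormalized posteriors (prior × likelihood):
  node-b: 0.057 × 0.224 = 0.012768
  node-e: 0.4305 × 0.18 = 0.07749
  node-f: 0.0615 × 0.051 = 0.0031365
  node-a: 0.0625 × 0.1075 = 0.00671875
  node-d: 0.2705 × 0.48 = 0.12984
  node-c: 0.118 × 0.26 = 0.03068
P(error) = 0.012768 + 0.07749 + 0.0031365 + 0.00671875 + 0.12984 + 0.03068 = 0.26063325 → 0.261.

0.261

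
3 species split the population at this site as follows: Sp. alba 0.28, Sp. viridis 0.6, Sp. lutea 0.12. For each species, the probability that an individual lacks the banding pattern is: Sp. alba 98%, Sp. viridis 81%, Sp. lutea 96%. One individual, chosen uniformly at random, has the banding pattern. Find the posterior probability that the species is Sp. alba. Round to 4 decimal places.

Taking complements, P(banded | each) = Sp. alba 0.02, Sp. viridis 0.19, Sp. lutea 0.04.
Unnormalized posteriors (prior × likelihood):
  Sp. alba: 0.28 × 0.02 = 0.0056
  Sp. viridis: 0.6 × 0.19 = 0.114
  Sp. lutea: 0.12 × 0.04 = 0.0048
Total = 0.1244.
P(Sp. alba | evidence) = 0.0056 / 0.1244 ≈ 0.0450.

0.0450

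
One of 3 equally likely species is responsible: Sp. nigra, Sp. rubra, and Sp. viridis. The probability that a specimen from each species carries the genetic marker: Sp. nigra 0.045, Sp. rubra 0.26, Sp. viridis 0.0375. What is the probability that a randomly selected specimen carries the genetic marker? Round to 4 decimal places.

With a uniform prior (1/3 each), posterior ∝ likelihood:
  Sp. nigra: 0.045
  Sp. rubra: 0.26
  Sp. viridis: 0.0375
P(marker) = (1/3) × (0.045 + 0.26 + 0.0375) = 0.3425/3 ≈ 0.1142.

0.1142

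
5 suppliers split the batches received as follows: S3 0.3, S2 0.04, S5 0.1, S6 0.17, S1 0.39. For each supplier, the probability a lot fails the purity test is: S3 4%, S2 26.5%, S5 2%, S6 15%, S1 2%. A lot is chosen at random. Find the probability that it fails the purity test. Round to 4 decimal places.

0.0579

Unnormalized posteriors (prior × likelihood):
  S3: 0.3 × 0.04 = 0.012
  S2: 0.04 × 0.265 = 0.0106
  S5: 0.1 × 0.02 = 0.002
  S6: 0.17 × 0.15 = 0.0255
  S1: 0.39 × 0.02 = 0.0078
P(off-spec) = 0.012 + 0.0106 + 0.002 + 0.0255 + 0.0078 = 0.0579 → 0.0579.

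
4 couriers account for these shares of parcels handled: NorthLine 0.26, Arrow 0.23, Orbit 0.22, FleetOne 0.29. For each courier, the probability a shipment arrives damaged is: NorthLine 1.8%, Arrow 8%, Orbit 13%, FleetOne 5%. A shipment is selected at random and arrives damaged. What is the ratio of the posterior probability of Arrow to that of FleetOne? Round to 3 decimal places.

1.269

Prior × likelihood for each hypothesis:
  NorthLine: 0.26 × 0.018 = 0.00468
  Arrow: 0.23 × 0.08 = 0.0184
  Orbit: 0.22 × 0.13 = 0.0286
  FleetOne: 0.29 × 0.05 = 0.0145
Normalizing constant = 0.06618.
The ratio is 0.0184 / 0.0145 (the normalizer cancels) = 1.269.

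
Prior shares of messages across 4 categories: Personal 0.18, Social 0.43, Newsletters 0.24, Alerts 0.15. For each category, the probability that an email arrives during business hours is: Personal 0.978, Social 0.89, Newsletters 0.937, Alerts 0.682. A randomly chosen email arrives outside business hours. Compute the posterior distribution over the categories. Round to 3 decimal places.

Taking complements, P(off-hours | each) = Personal 0.022, Social 0.11, Newsletters 0.063, Alerts 0.318.
Unnormalized posteriors (prior × likelihood):
  Personal: 0.18 × 0.022 = 0.00396
  Social: 0.43 × 0.11 = 0.0473
  Newsletters: 0.24 × 0.063 = 0.01512
  Alerts: 0.15 × 0.318 = 0.0477
Normalizing constant = 0.11408.
P(Personal | off-hours) = 0.00396/0.11408 ≈ 0.035
P(Social | off-hours) = 0.0473/0.11408 ≈ 0.415
P(Newsletters | off-hours) = 0.01512/0.11408 ≈ 0.133
P(Alerts | off-hours) = 0.0477/0.11408 ≈ 0.418

Personal 0.035, Social 0.415, Newsletters 0.133, Alerts 0.418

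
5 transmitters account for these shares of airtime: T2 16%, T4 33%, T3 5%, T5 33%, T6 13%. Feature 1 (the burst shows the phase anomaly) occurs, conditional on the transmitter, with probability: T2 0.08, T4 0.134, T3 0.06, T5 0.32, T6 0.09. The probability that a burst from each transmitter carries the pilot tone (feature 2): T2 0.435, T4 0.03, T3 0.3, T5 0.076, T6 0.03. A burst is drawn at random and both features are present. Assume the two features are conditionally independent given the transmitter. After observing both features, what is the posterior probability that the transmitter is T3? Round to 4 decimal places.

By Bayes' rule, posterior ∝ prior × likelihood:
  T2: 0.16 × 0.08 × 0.435 = 0.005568
  T4: 0.33 × 0.134 × 0.03 = 0.0013266
  T3: 0.05 × 0.06 × 0.3 = 0.0009
  T5: 0.33 × 0.32 × 0.076 = 0.0080256
  T6: 0.13 × 0.09 × 0.03 = 0.000351
Sum = 0.0161712.
P(T3 | evidence) = 0.0009 / 0.0161712 ≈ 0.0557.

0.0557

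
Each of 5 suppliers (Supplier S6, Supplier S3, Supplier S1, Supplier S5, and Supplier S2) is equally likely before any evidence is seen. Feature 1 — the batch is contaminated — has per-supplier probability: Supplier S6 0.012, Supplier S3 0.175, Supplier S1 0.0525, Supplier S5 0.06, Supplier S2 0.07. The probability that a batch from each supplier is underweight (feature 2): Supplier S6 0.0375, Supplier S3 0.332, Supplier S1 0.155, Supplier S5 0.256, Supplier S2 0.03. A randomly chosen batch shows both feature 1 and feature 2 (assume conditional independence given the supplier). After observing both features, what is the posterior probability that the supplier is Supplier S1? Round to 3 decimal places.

0.097

Since the prior is uniform, the posterior is proportional to the likelihood:
  Supplier S6: 0.012 × 0.0375 = 0.00045
  Supplier S3: 0.175 × 0.332 = 0.0581
  Supplier S1: 0.0525 × 0.155 = 0.0081375
  Supplier S5: 0.06 × 0.256 = 0.01536
  Supplier S2: 0.07 × 0.03 = 0.0021
Normalizing constant = 0.0841475.
P(Supplier S1 | evidence) = 0.0081375 / 0.0841475 ≈ 0.097.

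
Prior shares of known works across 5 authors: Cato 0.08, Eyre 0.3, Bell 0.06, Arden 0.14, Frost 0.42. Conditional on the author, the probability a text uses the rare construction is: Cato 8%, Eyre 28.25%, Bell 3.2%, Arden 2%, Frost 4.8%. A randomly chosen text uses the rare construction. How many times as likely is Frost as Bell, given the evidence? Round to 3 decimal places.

Prior × likelihood for each hypothesis:
  Cato: 0.08 × 0.08 = 0.0064
  Eyre: 0.3 × 0.2825 = 0.08475
  Bell: 0.06 × 0.032 = 0.00192
  Arden: 0.14 × 0.02 = 0.0028
  Frost: 0.42 × 0.048 = 0.02016
Sum = 0.11603.
The ratio is 0.02016 / 0.00192 (the normalizer cancels) = 10.500.

10.500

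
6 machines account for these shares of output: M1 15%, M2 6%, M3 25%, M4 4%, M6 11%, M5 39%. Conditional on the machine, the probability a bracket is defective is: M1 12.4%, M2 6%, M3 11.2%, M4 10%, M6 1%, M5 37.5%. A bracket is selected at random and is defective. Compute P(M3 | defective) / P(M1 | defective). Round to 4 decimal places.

Prior × likelihood for each hypothesis:
  M1: 0.15 × 0.124 = 0.0186
  M2: 0.06 × 0.06 = 0.0036
  M3: 0.25 × 0.112 = 0.028
  M4: 0.04 × 0.1 = 0.004
  M6: 0.11 × 0.01 = 0.0011
  M5: 0.39 × 0.375 = 0.14625
Normalizing constant = 0.20155.
The ratio is 0.028 / 0.0186 (the normalizer cancels) = 1.5054.

1.5054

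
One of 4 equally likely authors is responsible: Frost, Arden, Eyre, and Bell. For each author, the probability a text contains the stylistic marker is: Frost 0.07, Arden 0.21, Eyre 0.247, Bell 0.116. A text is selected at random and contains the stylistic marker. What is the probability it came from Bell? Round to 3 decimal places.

Since the prior is uniform, the posterior is proportional to the likelihood:
  Frost: 0.07
  Arden: 0.21
  Eyre: 0.247
  Bell: 0.116
Sum = 0.643.
P(Bell | evidence) = 0.116 / 0.643 ≈ 0.180.

0.180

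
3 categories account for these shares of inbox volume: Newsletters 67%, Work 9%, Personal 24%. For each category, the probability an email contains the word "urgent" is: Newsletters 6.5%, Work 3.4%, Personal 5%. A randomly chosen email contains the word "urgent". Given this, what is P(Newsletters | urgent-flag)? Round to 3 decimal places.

0.743

Prior × likelihood for each hypothesis:
  Newsletters: 0.67 × 0.065 = 0.04355
  Work: 0.09 × 0.034 = 0.00306
  Personal: 0.24 × 0.05 = 0.012
Sum = 0.05861.
P(Newsletters | evidence) = 0.04355 / 0.05861 ≈ 0.743.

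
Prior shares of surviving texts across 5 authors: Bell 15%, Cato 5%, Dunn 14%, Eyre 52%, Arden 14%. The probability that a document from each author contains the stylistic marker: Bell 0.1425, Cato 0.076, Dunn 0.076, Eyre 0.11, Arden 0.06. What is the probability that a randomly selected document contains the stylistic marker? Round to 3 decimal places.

By Bayes' rule, posterior ∝ prior × likelihood:
  Bell: 0.15 × 0.1425 = 0.021375
  Cato: 0.05 × 0.076 = 0.0038
  Dunn: 0.14 × 0.076 = 0.01064
  Eyre: 0.52 × 0.11 = 0.0572
  Arden: 0.14 × 0.06 = 0.0084
P(marker) = 0.021375 + 0.0038 + 0.01064 + 0.0572 + 0.0084 = 0.101415 → 0.101.

0.101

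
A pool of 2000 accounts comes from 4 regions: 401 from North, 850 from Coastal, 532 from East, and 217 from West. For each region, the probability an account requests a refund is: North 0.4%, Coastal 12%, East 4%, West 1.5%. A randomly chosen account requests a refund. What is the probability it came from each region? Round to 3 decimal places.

North 0.013, Coastal 0.796, East 0.166, West 0.025

Unnormalized posteriors (prior × likelihood):
  North: 0.2005 × 0.004 = 0.000802
  Coastal: 0.425 × 0.12 = 0.051
  East: 0.266 × 0.04 = 0.01064
  West: 0.1085 × 0.015 = 0.0016275
Sum = 0.0640695.
P(North | refund) = 0.000802/0.0640695 ≈ 0.013
P(Coastal | refund) = 0.051/0.0640695 ≈ 0.796
P(East | refund) = 0.01064/0.0640695 ≈ 0.166
P(West | refund) = 0.0016275/0.0640695 ≈ 0.025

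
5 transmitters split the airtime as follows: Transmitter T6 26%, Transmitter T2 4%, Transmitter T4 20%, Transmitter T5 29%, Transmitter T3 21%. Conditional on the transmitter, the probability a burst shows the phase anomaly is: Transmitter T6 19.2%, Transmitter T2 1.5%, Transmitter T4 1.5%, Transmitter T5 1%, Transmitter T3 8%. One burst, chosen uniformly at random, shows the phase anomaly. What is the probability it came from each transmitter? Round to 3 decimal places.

Transmitter T6 0.682, Transmitter T2 0.008, Transmitter T4 0.041, Transmitter T5 0.040, Transmitter T3 0.229

Prior × likelihood for each hypothesis:
  Transmitter T6: 0.26 × 0.192 = 0.04992
  Transmitter T2: 0.04 × 0.015 = 0.0006
  Transmitter T4: 0.2 × 0.015 = 0.003
  Transmitter T5: 0.29 × 0.01 = 0.0029
  Transmitter T3: 0.21 × 0.08 = 0.0168
Normalizing constant = 0.07322.
P(Transmitter T6 | anomaly) = 0.04992/0.07322 ≈ 0.682
P(Transmitter T2 | anomaly) = 0.0006/0.07322 ≈ 0.008
P(Transmitter T4 | anomaly) = 0.003/0.07322 ≈ 0.041
P(Transmitter T5 | anomaly) = 0.0029/0.07322 ≈ 0.040
P(Transmitter T3 | anomaly) = 0.0168/0.07322 ≈ 0.229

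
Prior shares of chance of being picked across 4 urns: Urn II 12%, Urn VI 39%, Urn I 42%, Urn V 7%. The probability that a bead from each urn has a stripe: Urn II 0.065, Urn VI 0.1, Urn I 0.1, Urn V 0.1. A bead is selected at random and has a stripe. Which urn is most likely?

Prior × likelihood for each hypothesis:
  Urn II: 0.12 × 0.065 = 0.0078
  Urn VI: 0.39 × 0.1 = 0.039
  Urn I: 0.42 × 0.1 = 0.042
  Urn V: 0.07 × 0.1 = 0.007
Sum = 0.0958.
Largest term belongs to Urn I, so Urn I is most probable.

Urn I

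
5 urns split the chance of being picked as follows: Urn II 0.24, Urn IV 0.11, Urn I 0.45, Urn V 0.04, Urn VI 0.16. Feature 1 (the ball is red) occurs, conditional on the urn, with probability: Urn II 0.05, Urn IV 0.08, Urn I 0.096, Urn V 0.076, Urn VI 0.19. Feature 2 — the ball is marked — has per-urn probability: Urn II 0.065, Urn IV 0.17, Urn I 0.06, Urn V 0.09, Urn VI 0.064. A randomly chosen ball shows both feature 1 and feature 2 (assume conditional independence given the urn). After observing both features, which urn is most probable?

By Bayes' rule, posterior ∝ prior × likelihood:
  Urn II: 0.24 × 0.05 × 0.065 = 0.00078
  Urn IV: 0.11 × 0.08 × 0.17 = 0.001496
  Urn I: 0.45 × 0.096 × 0.06 = 0.002592
  Urn V: 0.04 × 0.076 × 0.09 = 0.0002736
  Urn VI: 0.16 × 0.19 × 0.064 = 0.0019456
Total = 0.0070872.
Largest term belongs to Urn I, so Urn I is most probable.

Urn I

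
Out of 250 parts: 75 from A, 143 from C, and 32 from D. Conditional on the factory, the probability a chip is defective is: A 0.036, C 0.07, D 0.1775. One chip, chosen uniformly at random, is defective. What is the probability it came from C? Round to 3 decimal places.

0.544

Prior × likelihood for each hypothesis:
  A: 0.3 × 0.036 = 0.0108
  C: 0.572 × 0.07 = 0.04004
  D: 0.128 × 0.1775 = 0.02272
Total = 0.07356.
P(C | evidence) = 0.04004 / 0.07356 ≈ 0.544.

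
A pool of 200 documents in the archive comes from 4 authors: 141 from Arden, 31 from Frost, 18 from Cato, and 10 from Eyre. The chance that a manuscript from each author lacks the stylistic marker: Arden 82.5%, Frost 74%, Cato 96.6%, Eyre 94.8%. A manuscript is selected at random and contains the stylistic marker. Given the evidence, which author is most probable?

Arden

Taking complements, P(marker | each) = Arden 0.175, Frost 0.26, Cato 0.034, Eyre 0.052.
Compute prior × likelihood for every hypothesis:
  Arden: 0.705 × 0.175 = 0.123375
  Frost: 0.155 × 0.26 = 0.0403
  Cato: 0.09 × 0.034 = 0.00306
  Eyre: 0.05 × 0.052 = 0.0026
Normalizing constant = 0.169335.
Largest term belongs to Arden, so Arden is most probable.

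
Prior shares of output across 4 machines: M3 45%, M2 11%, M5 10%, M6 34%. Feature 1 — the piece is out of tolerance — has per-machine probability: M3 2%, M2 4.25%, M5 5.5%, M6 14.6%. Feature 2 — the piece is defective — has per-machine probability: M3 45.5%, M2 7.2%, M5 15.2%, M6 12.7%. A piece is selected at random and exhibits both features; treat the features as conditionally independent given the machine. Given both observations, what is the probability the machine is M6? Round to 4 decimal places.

0.5448

Prior × likelihood for each hypothesis:
  M3: 0.45 × 0.02 × 0.455 = 0.004095
  M2: 0.11 × 0.0425 × 0.072 = 0.0003366
  M5: 0.1 × 0.055 × 0.152 = 0.000836
  M6: 0.34 × 0.146 × 0.127 = 0.00630428
Total = 0.01157188.
P(M6 | evidence) = 0.00630428 / 0.01157188 ≈ 0.5448.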